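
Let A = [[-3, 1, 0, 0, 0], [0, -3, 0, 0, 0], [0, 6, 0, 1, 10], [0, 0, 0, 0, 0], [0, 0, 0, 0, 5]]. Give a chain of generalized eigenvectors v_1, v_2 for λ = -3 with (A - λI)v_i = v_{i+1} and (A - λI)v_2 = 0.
v_1 = [[4, 1, -2, 0, 0]]^T, v_2 = [[1, 0, 0, 0, 0]]^T

We seek v_1 ∈ ker((A + 3I)^2) \ ker(A + 3I), then set v_{i+1} = (A + 3I) v_i.

One such chain is v_1 = [[4, 1, -2, 0, 0]]^T, v_2 = [[1, 0, 0, 0, 0]]^T. Check: (A + 3I) v_2 = [[0, 0, 0, 0, 0]]^T = 0.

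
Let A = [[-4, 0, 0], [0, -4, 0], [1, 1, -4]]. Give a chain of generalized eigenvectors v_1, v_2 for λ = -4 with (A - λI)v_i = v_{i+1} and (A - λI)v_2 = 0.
We seek v_1 ∈ ker((A + 4I)^2) \ ker(A + 4I), then set v_{i+1} = (A + 4I) v_i.

One such chain is v_1 = [[0, 1, -2]]^T, v_2 = [[0, 0, 1]]^T. Check: (A + 4I) v_2 = [[0, 0, 0]]^T = 0.

v_1 = [[0, 1, -2]]^T, v_2 = [[0, 0, 1]]^T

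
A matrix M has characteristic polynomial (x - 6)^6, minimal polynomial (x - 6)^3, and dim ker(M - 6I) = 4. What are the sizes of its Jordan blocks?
Jordan blocks: (6, 3), (6, 1), (6, 1), (6, 1)

λ = 6: algebraic multiplicity 6 (exponent in χ_M), largest block size 3 (exponent in m_M), 4 blocks (geometric multiplicity). These force block sizes [3, 1, 1, 1].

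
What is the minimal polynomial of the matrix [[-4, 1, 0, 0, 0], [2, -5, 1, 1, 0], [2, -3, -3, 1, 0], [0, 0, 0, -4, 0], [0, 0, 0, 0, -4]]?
m_A(x) = (x + 4)^3

The characteristic polynomial factors as (x + 4)^5. The minimal polynomial is ∏(x - λ)^{k_λ} where k_λ is the size of the largest Jordan block at λ.

For λ = -4: rank(A + 4I) = 2, and the largest Jordan block has size 3 (the smallest k with rank((A + 4I)^k) = rank((A + 4I)^(k+1))).

So m_A(x) = (x + 4)^3.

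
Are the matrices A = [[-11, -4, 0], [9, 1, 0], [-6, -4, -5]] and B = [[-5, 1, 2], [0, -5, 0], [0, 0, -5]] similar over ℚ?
Yes.

Two matrices over a field are similar if and only if they have the same invariant factors.

Both A and B have characteristic polynomial (x + 5)^3 and minimal polynomial (x + 5)^2. Computing further, both have invariant factors x + 5, (x + 5)^2. Hence A and B are similar.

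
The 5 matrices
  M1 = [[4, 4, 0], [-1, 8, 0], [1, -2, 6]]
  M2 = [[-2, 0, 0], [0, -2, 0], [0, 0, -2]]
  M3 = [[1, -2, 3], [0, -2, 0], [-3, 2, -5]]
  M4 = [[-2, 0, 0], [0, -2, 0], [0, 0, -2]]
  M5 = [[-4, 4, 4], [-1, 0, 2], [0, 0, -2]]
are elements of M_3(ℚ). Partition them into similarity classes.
3 classes: {M1}, {M2, M4}, {M3, M5}

Characteristic polynomials: χ_{M1} = (x - 6)^3, χ_{M2} = (x + 2)^3, χ_{M3} = (x + 2)^3, χ_{M4} = (x + 2)^3, χ_{M5} = (x + 2)^3.

{M1}: invariant factors x - 6, (x - 6)^2.

{M2, M4}: invariant factors x + 2, x + 2, x + 2.

{M3, M5}: invariant factors x + 2, (x + 2)^2.

Matrices are similar if and only if their invariant-factor lists agree; the partition into similarity classes is {M1}, {M2, M4}, {M3, M5}.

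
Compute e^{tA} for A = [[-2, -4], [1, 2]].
e^{tA} = [[1 - 2*t, -4*t], [t, 2*t + 1]]

A has Jordan form J = [[0, 1], [0, 0]] with A = PJP^{-1}, so e^{tA} = P e^{tJ} P^{-1}.

For a Jordan block J_k(λ), e^{tJ_k(λ)} = e^{λt} · (I + tN + t^2 N^2/2! + ... + t^{k-1} N^{k-1}/(k-1)!) where N is the nilpotent superdiagonal part.

Assembling the blocks and conjugating back gives the entries of e^{tA} as shown above.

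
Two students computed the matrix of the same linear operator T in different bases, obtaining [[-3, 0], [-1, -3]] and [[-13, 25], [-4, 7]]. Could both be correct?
Two matrices over a field are similar if and only if they have the same invariant factors.

Both A and B have characteristic polynomial (x + 3)^2 and minimal polynomial (x + 3)^2. Computing further, both have invariant factors (x + 3)^2. Hence A and B are similar.

Yes.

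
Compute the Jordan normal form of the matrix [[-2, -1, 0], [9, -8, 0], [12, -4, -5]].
The characteristic polynomial is det(xI - A) = (x + 5)^3, so the eigenvalues are -5 (algebraic multiplicity 3).

For λ = -5: rank(A + 5I) = 1, rank((A + 5I)^2) = 0. The eigenspace has dimension 3 - 1 = 2, so there are 2 Jordan blocks; the rank sequence gives block sizes [2, 1].

Assembling the blocks gives the Jordan form J above.

J = [[-5, 1, 0], [0, -5, 0], [0, 0, -5]]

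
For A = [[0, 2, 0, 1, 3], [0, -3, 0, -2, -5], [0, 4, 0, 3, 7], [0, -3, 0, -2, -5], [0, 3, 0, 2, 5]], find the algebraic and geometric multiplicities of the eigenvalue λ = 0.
The characteristic polynomial is x^5, so the factor x appears with exponent 5: the algebraic multiplicity is 5.

rank(A) = 2, so the eigenspace has dimension 5 - 2 = 3: the geometric multiplicity is 3.

Since 3 < 5, A is not diagonalizable.

algebraic multiplicity 5, geometric multiplicity 3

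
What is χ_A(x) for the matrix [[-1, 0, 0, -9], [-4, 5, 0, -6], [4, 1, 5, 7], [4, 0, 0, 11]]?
xI - A = [[x + 1, 0, 0, 9], [4, x - 5, 0, 6], [-4, -1, x - 5, -7], [-4, 0, 0, x - 11]].

Expanding det(xI - A) along the first row:
det(xI - A) = + (x + 1)·det([[x - 5, 0, 6], [-1, x - 5, -7], [0, 0, x - 11]]) - (0)·det([[4, 0, 6], [-4, x - 5, -7], [-4, 0, x - 11]]) + (0)·det([[4, x - 5, 6], [-4, -1, -7], [-4, 0, x - 11]]) - (9)·det([[4, x - 5, 0], [-4, -1, x - 5], [-4, 0, 0]]).

Evaluating gives χ_A(x) = x^4 - 20x^3 + 150x^2 - 500x + 625 = (x - 5)^4.

χ_A(x) = (x - 5)^4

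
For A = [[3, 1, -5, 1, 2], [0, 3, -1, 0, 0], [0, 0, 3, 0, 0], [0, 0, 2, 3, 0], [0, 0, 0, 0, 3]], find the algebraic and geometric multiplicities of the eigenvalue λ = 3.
The characteristic polynomial is (x - 3)^5, so the factor x - 3 appears with exponent 5: the algebraic multiplicity is 5.

rank(A - 3I) = 2, so the eigenspace has dimension 5 - 2 = 3: the geometric multiplicity is 3.

Since 3 < 5, A is not diagonalizable.

algebraic multiplicity 5, geometric multiplicity 3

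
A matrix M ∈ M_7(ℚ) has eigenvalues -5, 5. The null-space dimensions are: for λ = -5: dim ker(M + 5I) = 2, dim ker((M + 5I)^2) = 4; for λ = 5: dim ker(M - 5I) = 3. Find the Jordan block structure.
Jordan blocks: (-5, 2), (-5, 2), (5, 1), (5, 1), (5, 1)

λ = -5: successive nullity increments [2, 2] count blocks of size ≥ k; block sizes are [2, 2].
λ = 5: successive nullity increments [3] count blocks of size ≥ k; block sizes are [1, 1, 1].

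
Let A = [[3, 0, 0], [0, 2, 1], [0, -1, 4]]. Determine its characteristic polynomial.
χ_A(x) = (x - 3)^3

xI - A = [[x - 3, 0, 0], [0, x - 2, -1], [0, 1, x - 4]].

Expanding det(xI - A) along the first row:
det(xI - A) = + (x - 3)·det([[x - 2, -1], [1, x - 4]]) - (0)·det([[0, -1], [0, x - 4]]) + (0)·det([[0, x - 2], [0, 1]]).

Evaluating gives χ_A(x) = x^3 - 9x^2 + 27x - 27 = (x - 3)^3.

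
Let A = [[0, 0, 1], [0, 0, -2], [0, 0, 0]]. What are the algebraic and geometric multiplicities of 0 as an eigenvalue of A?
The characteristic polynomial is x^3, so the factor x appears with exponent 3: the algebraic multiplicity is 3.

rank(A) = 1, so the eigenspace has dimension 3 - 1 = 2: the geometric multiplicity is 2.

Since 2 < 3, A is not diagonalizable.

algebraic multiplicity 3, geometric multiplicity 2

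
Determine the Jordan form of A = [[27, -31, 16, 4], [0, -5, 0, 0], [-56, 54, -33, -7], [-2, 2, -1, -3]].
The characteristic polynomial is det(xI - A) = (x + 2)^2(x + 5)^2, so the eigenvalues are -5 (algebraic multiplicity 2), -2 (algebraic multiplicity 2).

For λ = -5: rank(A + 5I) = 3, rank((A + 5I)^2) = 2. The eigenspace has dimension 4 - 3 = 1, so there is 1 Jordan block; the rank sequence gives block sizes [2].

For λ = -2: rank(A + 2I) = 3, rank((A + 2I)^2) = 2. The eigenspace has dimension 4 - 3 = 1, so there is 1 Jordan block; the rank sequence gives block sizes [2].

Assembling the blocks gives the Jordan form J above.

J = [[-5, 1, 0, 0], [0, -5, 0, 0], [0, 0, -2, 1], [0, 0, 0, -2]]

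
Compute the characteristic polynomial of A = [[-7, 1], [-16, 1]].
χ_A(x) = (x + 3)^2

xI - A = [[x + 7, -1], [16, x - 1]].

Expanding det(xI - A) along the first row:
det(xI - A) = + (x + 7)·det([[x - 1]]) - (-1)·det([[16]]).

Evaluating gives χ_A(x) = x^2 + 6x + 9 = (x + 3)^2.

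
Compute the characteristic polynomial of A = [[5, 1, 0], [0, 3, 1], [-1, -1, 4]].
χ_A(x) = (x - 4)^3

xI - A = [[x - 5, -1, 0], [0, x - 3, -1], [1, 1, x - 4]].

Expanding det(xI - A) along the first row:
det(xI - A) = + (x - 5)·det([[x - 3, -1], [1, x - 4]]) - (-1)·det([[0, -1], [1, x - 4]]) + (0)·det([[0, x - 3], [1, 1]]).

Evaluating gives χ_A(x) = x^3 - 12x^2 + 48x - 64 = (x - 4)^3.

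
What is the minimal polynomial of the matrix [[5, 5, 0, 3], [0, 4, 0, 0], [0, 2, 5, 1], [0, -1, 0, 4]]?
m_A(x) = (x - 5)(x - 4)^2

The characteristic polynomial factors as (x - 5)^2(x - 4)^2. The minimal polynomial is ∏(x - λ)^{k_λ} where k_λ is the size of the largest Jordan block at λ.

For λ = 4: rank(A - 4I) = 3, and the largest Jordan block has size 2 (the smallest k with rank((A - 4I)^k) = rank((A - 4I)^(k+1))).
For λ = 5: rank(A - 5I) = 2, and the largest Jordan block has size 1 (the smallest k with rank((A - 5I)^k) = rank((A - 5I)^(k+1))).

So m_A(x) = (x - 5)(x - 4)^2.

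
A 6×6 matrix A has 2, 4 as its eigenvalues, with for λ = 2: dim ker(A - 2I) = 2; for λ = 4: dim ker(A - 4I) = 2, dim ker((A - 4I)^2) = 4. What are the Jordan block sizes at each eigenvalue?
λ = 2: successive nullity increments [2] count blocks of size ≥ k; block sizes are [1, 1].
λ = 4: successive nullity increments [2, 2] count blocks of size ≥ k; block sizes are [2, 2].

Jordan blocks: (2, 1), (2, 1), (4, 2), (4, 2)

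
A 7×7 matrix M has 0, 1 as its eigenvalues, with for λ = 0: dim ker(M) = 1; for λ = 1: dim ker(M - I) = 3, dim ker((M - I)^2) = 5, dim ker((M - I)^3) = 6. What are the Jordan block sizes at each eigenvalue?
λ = 0: successive nullity increments [1] count blocks of size ≥ k; block sizes are [1].
λ = 1: successive nullity increments [3, 2, 1] count blocks of size ≥ k; block sizes are [3, 2, 1].

Jordan blocks: (0, 1), (1, 3), (1, 2), (1, 1)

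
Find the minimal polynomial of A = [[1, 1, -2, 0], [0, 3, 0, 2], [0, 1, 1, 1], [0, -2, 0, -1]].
The characteristic polynomial factors as (x - 1)^4. The minimal polynomial is ∏(x - λ)^{k_λ} where k_λ is the size of the largest Jordan block at λ.

For λ = 1: rank(A - I) = 2, and the largest Jordan block has size 2 (the smallest k with rank((A - I)^k) = rank((A - I)^(k+1))).

So m_A(x) = (x - 1)^2.

m_A(x) = (x - 1)^2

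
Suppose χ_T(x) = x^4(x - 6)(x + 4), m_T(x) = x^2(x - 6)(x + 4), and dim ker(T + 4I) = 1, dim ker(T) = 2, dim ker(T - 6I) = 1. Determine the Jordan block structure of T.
Jordan blocks: (-4, 1), (0, 2), (0, 2), (6, 1)

λ = -4: algebraic multiplicity 1 (exponent in χ_T), largest block size 1 (exponent in m_T), 1 block (geometric multiplicity). This forces block sizes [1].
λ = 0: algebraic multiplicity 4 (exponent in χ_T), largest block size 2 (exponent in m_T), 2 blocks (geometric multiplicity). These force block sizes [2, 2].
λ = 6: algebraic multiplicity 1 (exponent in χ_T), largest block size 1 (exponent in m_T), 1 block (geometric multiplicity). This forces block sizes [1].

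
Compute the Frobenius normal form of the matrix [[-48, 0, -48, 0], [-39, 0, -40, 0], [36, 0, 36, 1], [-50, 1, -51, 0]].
R = [[0, 0, 0, -48], [1, 0, 0, -88], [0, 1, 0, -51], [0, 0, 1, -12]]

The invariant factors of A (the non-unit diagonal entries of the Smith normal form of xI - A over ℚ[x]) are (x + 1)(x + 3)(x + 4)^2, each dividing the next. The characteristic polynomial is their product, (x + 1)(x + 3)(x + 4)^2.

The rational canonical form is the block-diagonal matrix of companion matrices C(f_i):
R = [[0, 0, 0, -48], [1, 0, 0, -88], [0, 1, 0, -51], [0, 0, 1, -12]].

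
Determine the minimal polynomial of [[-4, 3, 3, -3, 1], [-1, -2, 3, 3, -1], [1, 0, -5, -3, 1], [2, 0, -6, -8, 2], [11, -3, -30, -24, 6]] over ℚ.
The characteristic polynomial factors as (x + 2)^4(x + 5). The minimal polynomial is ∏(x - λ)^{k_λ} where k_λ is the size of the largest Jordan block at λ.

For λ = -5: rank(A + 5I) = 4, and the largest Jordan block has size 1 (the smallest k with rank((A + 5I)^k) = rank((A + 5I)^(k+1))).
For λ = -2: rank(A + 2I) = 2, and the largest Jordan block has size 2 (the smallest k with rank((A + 2I)^k) = rank((A + 2I)^(k+1))).

So m_A(x) = (x + 2)^2(x + 5).

m_A(x) = (x + 2)^2(x + 5)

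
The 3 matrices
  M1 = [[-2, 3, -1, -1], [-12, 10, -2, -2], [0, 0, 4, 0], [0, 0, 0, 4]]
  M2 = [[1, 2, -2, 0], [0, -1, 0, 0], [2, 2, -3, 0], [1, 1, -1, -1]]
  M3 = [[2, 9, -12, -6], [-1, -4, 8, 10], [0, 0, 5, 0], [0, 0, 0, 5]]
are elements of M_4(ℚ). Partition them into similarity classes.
3 classes: {M1}, {M2}, {M3}

Characteristic polynomials: χ_{M1} = (x - 4)^4, χ_{M2} = (x + 1)^4, χ_{M3} = (x - 5)^2(x + 1)^2.

{M1}: invariant factors x - 4, x - 4, (x - 4)^2.

{M2}: invariant factors x + 1, x + 1, (x + 1)^2.

{M3}: invariant factors x - 5, (x - 5)(x + 1)^2.

Matrices are similar if and only if their invariant-factor lists agree; the partition into similarity classes is {M1}, {M2}, {M3}.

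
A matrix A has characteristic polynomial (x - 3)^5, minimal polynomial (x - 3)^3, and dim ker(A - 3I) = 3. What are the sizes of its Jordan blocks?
λ = 3: algebraic multiplicity 5 (exponent in χ_A), largest block size 3 (exponent in m_A), 3 blocks (geometric multiplicity). These force block sizes [3, 1, 1].

Jordan blocks: (3, 3), (3, 1), (3, 1)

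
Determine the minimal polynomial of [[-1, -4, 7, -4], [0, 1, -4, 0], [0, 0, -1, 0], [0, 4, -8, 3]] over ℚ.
m_A(x) = (x - 3)(x - 1)(x + 1)^2

The characteristic polynomial factors as (x - 3)(x - 1)(x + 1)^2. The minimal polynomial is ∏(x - λ)^{k_λ} where k_λ is the size of the largest Jordan block at λ.

For λ = -1: rank(A + I) = 3, and the largest Jordan block has size 2 (the smallest k with rank((A + I)^k) = rank((A + I)^(k+1))).
For λ = 1: rank(A - I) = 3, and the largest Jordan block has size 1 (the smallest k with rank((A - I)^k) = rank((A - I)^(k+1))).
For λ = 3: rank(A - 3I) = 3, and the largest Jordan block has size 1 (the smallest k with rank((A - 3I)^k) = rank((A - 3I)^(k+1))).

So m_A(x) = (x - 3)(x - 1)(x + 1)^2.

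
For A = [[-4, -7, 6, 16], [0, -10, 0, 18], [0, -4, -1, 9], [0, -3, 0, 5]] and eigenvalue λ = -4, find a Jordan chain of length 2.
We seek v_1 ∈ ker((A + 4I)^2) \ ker(A + 4I), then set v_{i+1} = (A + 4I) v_i.

One such chain is v_1 = [[1, 3, 1, 1]]^T, v_2 = [[1, 0, 0, 0]]^T. Check: (A + 4I) v_2 = [[0, 0, 0, 0]]^T = 0.

v_1 = [[1, 3, 1, 1]]^T, v_2 = [[1, 0, 0, 0]]^T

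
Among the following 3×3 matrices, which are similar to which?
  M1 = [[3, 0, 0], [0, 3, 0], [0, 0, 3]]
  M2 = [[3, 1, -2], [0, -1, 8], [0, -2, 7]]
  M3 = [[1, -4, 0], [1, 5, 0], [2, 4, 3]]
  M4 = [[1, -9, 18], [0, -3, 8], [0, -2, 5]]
3 classes: {M1}, {M2, M3}, {M4}

Characteristic polynomials: χ_{M1} = (x - 3)^3, χ_{M2} = (x - 3)^3, χ_{M3} = (x - 3)^3, χ_{M4} = (x - 1)^3.

{M1}: invariant factors x - 3, x - 3, x - 3.

{M2, M3}: invariant factors x - 3, (x - 3)^2.

{M4}: invariant factors x - 1, (x - 1)^2.

Matrices are similar if and only if their invariant-factor lists agree; the partition into similarity classes is {M1}, {M2, M3}, {M4}.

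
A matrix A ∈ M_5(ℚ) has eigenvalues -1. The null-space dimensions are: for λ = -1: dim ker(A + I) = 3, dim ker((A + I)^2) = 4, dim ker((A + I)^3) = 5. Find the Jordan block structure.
λ = -1: successive nullity increments [3, 1, 1] count blocks of size ≥ k; block sizes are [3, 1, 1].

Jordan blocks: (-1, 3), (-1, 1), (-1, 1)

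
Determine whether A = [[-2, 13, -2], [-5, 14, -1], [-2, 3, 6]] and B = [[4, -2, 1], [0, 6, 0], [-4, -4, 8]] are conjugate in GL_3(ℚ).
Both have characteristic polynomial (x - 6)^3, but the minimal polynomial of A is (x - 6)^3 while the minimal polynomial of B is (x - 6)^2. The minimal polynomial is a similarity invariant, so A and B are not similar.

No.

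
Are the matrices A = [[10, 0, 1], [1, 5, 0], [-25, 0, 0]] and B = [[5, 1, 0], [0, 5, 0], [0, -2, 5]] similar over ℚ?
Both have characteristic polynomial (x - 5)^3, but the minimal polynomial of A is (x - 5)^3 while the minimal polynomial of B is (x - 5)^2. The minimal polynomial is a similarity invariant, so A and B are not similar.

No.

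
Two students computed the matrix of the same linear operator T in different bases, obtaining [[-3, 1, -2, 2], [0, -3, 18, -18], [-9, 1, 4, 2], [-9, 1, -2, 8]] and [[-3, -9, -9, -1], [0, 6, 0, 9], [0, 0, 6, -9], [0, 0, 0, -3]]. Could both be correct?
Yes.

Two matrices over a field are similar if and only if they have the same invariant factors.

Both A and B have characteristic polynomial (x - 6)^2(x + 3)^2 and minimal polynomial (x - 6)(x + 3)^2. Computing further, both have invariant factors x - 6, (x - 6)(x + 3)^2. Hence A and B are similar.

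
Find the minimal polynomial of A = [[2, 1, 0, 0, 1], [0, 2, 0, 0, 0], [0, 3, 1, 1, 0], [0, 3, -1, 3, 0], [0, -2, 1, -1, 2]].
m_A(x) = (x - 2)^3

The characteristic polynomial factors as (x - 2)^5. The minimal polynomial is ∏(x - λ)^{k_λ} where k_λ is the size of the largest Jordan block at λ.

For λ = 2: rank(A - 2I) = 3, and the largest Jordan block has size 3 (the smallest k with rank((A - 2I)^k) = rank((A - 2I)^(k+1))).

So m_A(x) = (x - 2)^3.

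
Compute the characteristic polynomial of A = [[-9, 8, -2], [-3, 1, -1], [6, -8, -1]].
χ_A(x) = (x + 3)^3

xI - A = [[x + 9, -8, 2], [3, x - 1, 1], [-6, 8, x + 1]].

Expanding det(xI - A) along the first row:
det(xI - A) = + (x + 9)·det([[x - 1, 1], [8, x + 1]]) - (-8)·det([[3, 1], [-6, x + 1]]) + (2)·det([[3, x - 1], [-6, 8]]).

Evaluating gives χ_A(x) = x^3 + 9x^2 + 27x + 27 = (x + 3)^3.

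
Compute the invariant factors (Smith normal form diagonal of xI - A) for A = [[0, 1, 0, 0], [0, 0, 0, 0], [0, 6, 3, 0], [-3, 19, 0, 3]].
x - 3, x^2(x - 3)

The Jordan structure of A has elementary divisors x^2, (x - 3), (x - 3). Arranging the block sizes at each eigenvalue in decreasing order and taking row products gives the invariant factors.

Invariant factors (smallest first, each dividing the next): x - 3, x^2(x - 3).

Check: the last factor x^2(x - 3) is the minimal polynomial, and the product x^2(x - 3)^2 is the characteristic polynomial.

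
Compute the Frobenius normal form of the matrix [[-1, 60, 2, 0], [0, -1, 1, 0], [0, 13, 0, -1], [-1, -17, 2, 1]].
The invariant factors of A (the non-unit diagonal entries of the Smith normal form of xI - A over ℚ[x]) are (x - 4)(x + 4)(x^2 + x + 4), each dividing the next. The characteristic polynomial is their product, (x - 4)(x + 4)(x^2 + x + 4).

The rational canonical form is the block-diagonal matrix of companion matrices C(f_i):
R = [[0, 0, 0, 64], [1, 0, 0, 16], [0, 1, 0, 12], [0, 0, 1, -1]].

Note the characteristic polynomial does not split into linear factors over ℚ, so A has no Jordan form over ℚ; the rational canonical form exists over any field.

R = [[0, 0, 0, 64], [1, 0, 0, 16], [0, 1, 0, 12], [0, 0, 1, -1]]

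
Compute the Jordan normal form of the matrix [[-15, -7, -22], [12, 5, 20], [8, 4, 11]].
J = [[-1, 1, 0], [0, -1, 0], [0, 0, 3]]

The characteristic polynomial is det(xI - A) = (x - 3)(x + 1)^2, so the eigenvalues are -1 (algebraic multiplicity 2), 3 (algebraic multiplicity 1).

For λ = -1: rank(A + I) = 2, rank((A + I)^2) = 1. The eigenspace has dimension 3 - 2 = 1, so there is 1 Jordan block; the rank sequence gives block sizes [2].

For λ = 3: algebraic multiplicity 1 gives one 1×1 block.

Assembling the blocks gives the Jordan form J above.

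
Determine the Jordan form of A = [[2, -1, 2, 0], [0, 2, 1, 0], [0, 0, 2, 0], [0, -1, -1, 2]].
J = [[2, 1, 0, 0], [0, 2, 1, 0], [0, 0, 2, 0], [0, 0, 0, 2]]

The characteristic polynomial is det(xI - A) = (x - 2)^4, so the eigenvalues are 2 (algebraic multiplicity 4).

For λ = 2: rank(A - 2I) = 2, rank((A - 2I)^2) = 1, rank((A - 2I)^3) = 0. The eigenspace has dimension 4 - 2 = 2, so there are 2 Jordan blocks; the rank sequence gives block sizes [3, 1].

Assembling the blocks gives the Jordan form J above.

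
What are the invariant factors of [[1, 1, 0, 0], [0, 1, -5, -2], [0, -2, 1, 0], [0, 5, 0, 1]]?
x - 1, (x - 1)^3

The Jordan structure of A has elementary divisors (x - 1)^3, (x - 1). Arranging the block sizes at each eigenvalue in decreasing order and taking row products gives the invariant factors.

Invariant factors (smallest first, each dividing the next): x - 1, (x - 1)^3.

Check: the last factor (x - 1)^3 is the minimal polynomial, and the product (x - 1)^4 is the characteristic polynomial.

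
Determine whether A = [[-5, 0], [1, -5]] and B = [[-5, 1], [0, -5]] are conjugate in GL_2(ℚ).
Two matrices over a field are similar if and only if they have the same invariant factors.

Both A and B have characteristic polynomial (x + 5)^2 and minimal polynomial (x + 5)^2. Computing further, both have invariant factors (x + 5)^2. Hence A and B are similar.

Yes.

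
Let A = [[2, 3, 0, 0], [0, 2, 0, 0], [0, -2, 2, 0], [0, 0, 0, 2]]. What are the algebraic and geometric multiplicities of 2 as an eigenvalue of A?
algebraic multiplicity 4, geometric multiplicity 3

The characteristic polynomial is (x - 2)^4, so the factor x - 2 appears with exponent 4: the algebraic multiplicity is 4.

rank(A - 2I) = 1, so the eigenspace has dimension 4 - 1 = 3: the geometric multiplicity is 3.

Since 3 < 4, A is not diagonalizable.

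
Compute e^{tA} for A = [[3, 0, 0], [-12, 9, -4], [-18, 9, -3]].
e^{tA} = [[e^{3*t}, 0, 0], [-12*t*e^{3*t}, (6*t + 1)*e^{3*t}, -4*t*e^{3*t}], [-18*t*e^{3*t}, 9*t*e^{3*t}, (1 - 6*t)*e^{3*t}]]

A has Jordan form J = [[3, 1, 0], [0, 3, 0], [0, 0, 3]] with A = PJP^{-1}, so e^{tA} = P e^{tJ} P^{-1}.

For a Jordan block J_k(λ), e^{tJ_k(λ)} = e^{λt} · (I + tN + t^2 N^2/2! + ... + t^{k-1} N^{k-1}/(k-1)!) where N is the nilpotent superdiagonal part.

Assembling the blocks and conjugating back gives the entries of e^{tA} as shown above.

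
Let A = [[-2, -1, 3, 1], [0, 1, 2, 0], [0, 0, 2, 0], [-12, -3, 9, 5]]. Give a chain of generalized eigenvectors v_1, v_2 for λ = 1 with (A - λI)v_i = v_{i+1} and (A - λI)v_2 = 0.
v_1 = [[1, -1, 0, 3]]^T, v_2 = [[1, 0, 0, 3]]^T

We seek v_1 ∈ ker((A - I)^2) \ ker(A - I), then set v_{i+1} = (A - I) v_i.

One such chain is v_1 = [[1, -1, 0, 3]]^T, v_2 = [[1, 0, 0, 3]]^T. Check: (A - I) v_2 = [[0, 0, 0, 0]]^T = 0.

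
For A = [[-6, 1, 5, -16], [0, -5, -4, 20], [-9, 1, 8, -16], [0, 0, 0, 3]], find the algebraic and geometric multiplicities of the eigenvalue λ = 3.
algebraic multiplicity 2, geometric multiplicity 2

The characteristic polynomial is (x - 3)^2(x + 3)^2, so the factor x - 3 appears with exponent 2: the algebraic multiplicity is 2.

rank(A - 3I) = 2, so the eigenspace has dimension 4 - 2 = 2: the geometric multiplicity is 2.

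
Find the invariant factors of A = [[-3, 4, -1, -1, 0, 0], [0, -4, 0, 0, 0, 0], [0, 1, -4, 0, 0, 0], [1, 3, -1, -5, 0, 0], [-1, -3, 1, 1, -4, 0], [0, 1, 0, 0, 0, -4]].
x + 4, x + 4, (x + 4)^2, (x + 4)^2

The Jordan structure of A has elementary divisors (x + 4)^2, (x + 4)^2, (x + 4), (x + 4). Arranging the block sizes at each eigenvalue in decreasing order and taking row products gives the invariant factors.

Invariant factors (smallest first, each dividing the next): x + 4, x + 4, (x + 4)^2, (x + 4)^2.

Check: the last factor (x + 4)^2 is the minimal polynomial, and the product (x + 4)^6 is the characteristic polynomial.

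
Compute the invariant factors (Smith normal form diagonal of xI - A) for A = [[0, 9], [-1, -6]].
(x + 3)^2

The Jordan structure of A has elementary divisors (x + 3)^2. Arranging the block sizes at each eigenvalue in decreasing order and taking row products gives the invariant factors.

Invariant factors (smallest first, each dividing the next): (x + 3)^2.

Check: the last factor (x + 3)^2 is the minimal polynomial, and the product (x + 3)^2 is the characteristic polynomial.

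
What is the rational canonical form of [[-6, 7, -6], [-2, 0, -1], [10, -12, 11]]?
The invariant factors of A (the non-unit diagonal entries of the Smith normal form of xI - A over ℚ[x]) are (x - 6)(x^2 + x + 2), each dividing the next. The characteristic polynomial is their product, (x - 6)(x^2 + x + 2).

The rational canonical form is the block-diagonal matrix of companion matrices C(f_i):
R = [[0, 0, 12], [1, 0, 4], [0, 1, 5]].

Note the characteristic polynomial does not split into linear factors over ℚ, so A has no Jordan form over ℚ; the rational canonical form exists over any field.

R = [[0, 0, 12], [1, 0, 4], [0, 1, 5]]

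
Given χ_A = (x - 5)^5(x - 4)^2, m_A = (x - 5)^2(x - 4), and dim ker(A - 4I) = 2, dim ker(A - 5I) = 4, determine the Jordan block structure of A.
Jordan blocks: (4, 1), (4, 1), (5, 2), (5, 1), (5, 1), (5, 1)

λ = 4: algebraic multiplicity 2 (exponent in χ_A), largest block size 1 (exponent in m_A), 2 blocks (geometric multiplicity). These force block sizes [1, 1].
λ = 5: algebraic multiplicity 5 (exponent in χ_A), largest block size 2 (exponent in m_A), 4 blocks (geometric multiplicity). These force block sizes [2, 1, 1, 1].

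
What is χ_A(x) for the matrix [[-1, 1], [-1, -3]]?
χ_A(x) = (x + 2)^2

xI - A = [[x + 1, -1], [1, x + 3]].

Expanding det(xI - A) along the first row:
det(xI - A) = + (x + 1)·det([[x + 3]]) - (-1)·det([[1]]).

Evaluating gives χ_A(x) = x^2 + 4x + 4 = (x + 2)^2.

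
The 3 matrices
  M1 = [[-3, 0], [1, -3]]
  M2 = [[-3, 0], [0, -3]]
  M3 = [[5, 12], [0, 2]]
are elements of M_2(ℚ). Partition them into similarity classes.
3 classes: {M1}, {M2}, {M3}

Characteristic polynomials: χ_{M1} = (x + 3)^2, χ_{M2} = (x + 3)^2, χ_{M3} = (x - 5)(x - 2).

{M1}: invariant factors (x + 3)^2.

{M2}: invariant factors x + 3, x + 3.

{M3}: invariant factors (x - 5)(x - 2).

Matrices are similar if and only if their invariant-factor lists agree; the partition into similarity classes is {M1}, {M2}, {M3}.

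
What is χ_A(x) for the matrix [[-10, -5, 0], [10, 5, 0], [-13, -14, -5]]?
xI - A = [[x + 10, 5, 0], [-10, x - 5, 0], [13, 14, x + 5]].

Expanding det(xI - A) along the first row:
det(xI - A) = + (x + 10)·det([[x - 5, 0], [14, x + 5]]) - (5)·det([[-10, 0], [13, x + 5]]) + (0)·det([[-10, x - 5], [13, 14]]).

Evaluating gives χ_A(x) = x^3 + 10x^2 + 25x = x(x + 5)^2.

χ_A(x) = x(x + 5)^2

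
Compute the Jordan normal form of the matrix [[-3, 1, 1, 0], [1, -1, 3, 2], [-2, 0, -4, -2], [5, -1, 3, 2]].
J = [[-2, 1, 0, 0], [0, -2, 0, 0], [0, 0, -2, 0], [0, 0, 0, 0]]

The characteristic polynomial is det(xI - A) = x(x + 2)^3, so the eigenvalues are -2 (algebraic multiplicity 3), 0 (algebraic multiplicity 1).

For λ = -2: rank(A + 2I) = 2, rank((A + 2I)^2) = 1. The eigenspace has dimension 4 - 2 = 2, so there are 2 Jordan blocks; the rank sequence gives block sizes [2, 1].

For λ = 0: algebraic multiplicity 1 gives one 1×1 block.

Assembling the blocks gives the Jordan form J above.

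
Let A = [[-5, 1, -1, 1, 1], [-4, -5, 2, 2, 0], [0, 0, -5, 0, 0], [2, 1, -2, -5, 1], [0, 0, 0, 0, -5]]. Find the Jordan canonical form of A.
J = [[-5, 1, 0, 0, 0], [0, -5, 1, 0, 0], [0, 0, -5, 0, 0], [0, 0, 0, -5, 0], [0, 0, 0, 0, -5]]

The characteristic polynomial is det(xI - A) = (x + 5)^5, so the eigenvalues are -5 (algebraic multiplicity 5).

For λ = -5: rank(A + 5I) = 2, rank((A + 5I)^2) = 1, rank((A + 5I)^3) = 0. The eigenspace has dimension 5 - 2 = 3, so there are 3 Jordan blocks; the rank sequence gives block sizes [3, 1, 1].

Assembling the blocks gives the Jordan form J above.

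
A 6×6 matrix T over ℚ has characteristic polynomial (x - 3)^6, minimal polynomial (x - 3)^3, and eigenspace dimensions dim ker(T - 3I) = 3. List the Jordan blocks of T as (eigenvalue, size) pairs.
λ = 3: algebraic multiplicity 6 (exponent in χ_T), largest block size 3 (exponent in m_T), 3 blocks (geometric multiplicity). These force block sizes [3, 2, 1].

Jordan blocks: (3, 3), (3, 2), (3, 1)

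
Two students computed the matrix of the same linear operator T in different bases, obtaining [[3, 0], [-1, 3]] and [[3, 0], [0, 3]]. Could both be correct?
Both have characteristic polynomial (x - 3)^2, but the minimal polynomial of A is (x - 3)^2 while the minimal polynomial of B is x - 3. The minimal polynomial is a similarity invariant, so A and B are not similar.

No.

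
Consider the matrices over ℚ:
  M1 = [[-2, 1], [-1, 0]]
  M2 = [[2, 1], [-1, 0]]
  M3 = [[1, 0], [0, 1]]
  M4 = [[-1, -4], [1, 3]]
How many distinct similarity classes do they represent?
Characteristic polynomials: χ_{M1} = (x + 1)^2, χ_{M2} = (x - 1)^2, χ_{M3} = (x - 1)^2, χ_{M4} = (x - 1)^2.

{M1}: invariant factors (x + 1)^2.

{M2, M4}: invariant factors (x - 1)^2.

{M3}: invariant factors x - 1, x - 1.

Matrices are similar if and only if their invariant-factor lists agree; the partition into similarity classes is {M1}, {M2, M4}, {M3}.

3 classes: {M1}, {M2, M4}, {M3}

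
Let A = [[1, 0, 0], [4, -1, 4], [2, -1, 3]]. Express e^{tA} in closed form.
e^{tA} = [[e^{t}, 0, 0], [4*t*e^{t}, (1 - 2*t)*e^{t}, 4*t*e^{t}], [2*t*e^{t}, -t*e^{t}, (2*t + 1)*e^{t}]]

A has Jordan form J = [[1, 1, 0], [0, 1, 0], [0, 0, 1]] with A = PJP^{-1}, so e^{tA} = P e^{tJ} P^{-1}.

For a Jordan block J_k(λ), e^{tJ_k(λ)} = e^{λt} · (I + tN + t^2 N^2/2! + ... + t^{k-1} N^{k-1}/(k-1)!) where N is the nilpotent superdiagonal part.

Assembling the blocks and conjugating back gives the entries of e^{tA} as shown above.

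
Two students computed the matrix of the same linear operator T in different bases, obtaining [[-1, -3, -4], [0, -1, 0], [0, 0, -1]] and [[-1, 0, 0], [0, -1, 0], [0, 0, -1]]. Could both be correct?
No.

Both have characteristic polynomial (x + 1)^3, but the minimal polynomial of A is (x + 1)^2 while the minimal polynomial of B is x + 1. The minimal polynomial is a similarity invariant, so A and B are not similar.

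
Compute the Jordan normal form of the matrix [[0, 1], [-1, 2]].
The characteristic polynomial is det(xI - A) = (x - 1)^2, so the eigenvalues are 1 (algebraic multiplicity 2).

For λ = 1: rank(A - I) = 1, rank((A - I)^2) = 0. The eigenspace has dimension 2 - 1 = 1, so there is 1 Jordan block; the rank sequence gives block sizes [2].

Assembling the blocks gives the Jordan form J above.

J = [[1, 1], [0, 1]]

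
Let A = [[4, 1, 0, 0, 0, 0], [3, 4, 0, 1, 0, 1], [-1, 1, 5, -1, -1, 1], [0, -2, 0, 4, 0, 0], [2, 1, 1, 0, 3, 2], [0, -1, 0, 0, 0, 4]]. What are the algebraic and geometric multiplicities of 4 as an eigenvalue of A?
algebraic multiplicity 6, geometric multiplicity 3

The characteristic polynomial is (x - 4)^6, so the factor x - 4 appears with exponent 6: the algebraic multiplicity is 6.

rank(A - 4I) = 3, so the eigenspace has dimension 6 - 3 = 3: the geometric multiplicity is 3.

Since 3 < 6, A is not diagonalizable.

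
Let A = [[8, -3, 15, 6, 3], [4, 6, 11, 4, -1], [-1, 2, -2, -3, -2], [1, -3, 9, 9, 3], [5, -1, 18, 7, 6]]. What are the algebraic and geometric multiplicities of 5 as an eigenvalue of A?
The characteristic polynomial is (x - 6)^2(x - 5)^3, so the factor x - 5 appears with exponent 3: the algebraic multiplicity is 3.

rank(A - 5I) = 3, so the eigenspace has dimension 5 - 3 = 2: the geometric multiplicity is 2.

Since 2 < 3, A is not diagonalizable.

algebraic multiplicity 3, geometric multiplicity 2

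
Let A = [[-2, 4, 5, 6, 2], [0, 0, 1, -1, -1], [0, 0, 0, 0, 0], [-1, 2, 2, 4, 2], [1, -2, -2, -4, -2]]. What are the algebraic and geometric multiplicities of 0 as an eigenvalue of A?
The characteristic polynomial is x^5, so the factor x appears with exponent 5: the algebraic multiplicity is 5.

rank(A) = 3, so the eigenspace has dimension 5 - 3 = 2: the geometric multiplicity is 2.

Since 2 < 5, A is not diagonalizable.

algebraic multiplicity 5, geometric multiplicity 2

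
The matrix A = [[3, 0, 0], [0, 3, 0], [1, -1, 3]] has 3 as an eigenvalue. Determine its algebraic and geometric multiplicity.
algebraic multiplicity 3, geometric multiplicity 2

The characteristic polynomial is (x - 3)^3, so the factor x - 3 appears with exponent 3: the algebraic multiplicity is 3.

rank(A - 3I) = 1, so the eigenspace has dimension 3 - 1 = 2: the geometric multiplicity is 2.

Since 2 < 3, A is not diagonalizable.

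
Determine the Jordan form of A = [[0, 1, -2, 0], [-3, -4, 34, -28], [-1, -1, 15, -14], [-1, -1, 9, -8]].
The characteristic polynomial is det(xI - A) = (x - 6)(x + 1)^3, so the eigenvalues are -1 (algebraic multiplicity 3), 6 (algebraic multiplicity 1).

For λ = -1: rank(A + I) = 2, rank((A + I)^2) = 1. The eigenspace has dimension 4 - 2 = 2, so there are 2 Jordan blocks; the rank sequence gives block sizes [2, 1].

For λ = 6: algebraic multiplicity 1 gives one 1×1 block.

Assembling the blocks gives the Jordan form J above.

J = [[-1, 1, 0, 0], [0, -1, 0, 0], [0, 0, -1, 0], [0, 0, 0, 6]]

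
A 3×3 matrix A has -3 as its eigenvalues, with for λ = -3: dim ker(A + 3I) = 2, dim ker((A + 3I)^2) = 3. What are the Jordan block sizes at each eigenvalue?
Jordan blocks: (-3, 2), (-3, 1)

λ = -3: successive nullity increments [2, 1] count blocks of size ≥ k; block sizes are [2, 1].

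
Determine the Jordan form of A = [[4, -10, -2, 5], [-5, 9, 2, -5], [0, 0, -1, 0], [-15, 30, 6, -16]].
J = [[-1, 1, 0, 0], [0, -1, 0, 0], [0, 0, -1, 0], [0, 0, 0, -1]]

The characteristic polynomial is det(xI - A) = (x + 1)^4, so the eigenvalues are -1 (algebraic multiplicity 4).

For λ = -1: rank(A + I) = 1, rank((A + I)^2) = 0. The eigenspace has dimension 4 - 1 = 3, so there are 3 Jordan blocks; the rank sequence gives block sizes [2, 1, 1].

Assembling the blocks gives the Jordan form J above.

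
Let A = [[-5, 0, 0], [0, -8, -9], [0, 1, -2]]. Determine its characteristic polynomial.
xI - A = [[x + 5, 0, 0], [0, x + 8, 9], [0, -1, x + 2]].

Expanding det(xI - A) along the first row:
det(xI - A) = + (x + 5)·det([[x + 8, 9], [-1, x + 2]]) - (0)·det([[0, 9], [0, x + 2]]) + (0)·det([[0, x + 8], [0, -1]]).

Evaluating gives χ_A(x) = x^3 + 15x^2 + 75x + 125 = (x + 5)^3.

χ_A(x) = (x + 5)^3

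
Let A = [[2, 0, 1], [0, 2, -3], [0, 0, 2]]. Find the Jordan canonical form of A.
The characteristic polynomial is det(xI - A) = (x - 2)^3, so the eigenvalues are 2 (algebraic multiplicity 3).

For λ = 2: rank(A - 2I) = 1, rank((A - 2I)^2) = 0. The eigenspace has dimension 3 - 1 = 2, so there are 2 Jordan blocks; the rank sequence gives block sizes [2, 1].

Assembling the blocks gives the Jordan form J above.

J = [[2, 1, 0], [0, 2, 0], [0, 0, 2]]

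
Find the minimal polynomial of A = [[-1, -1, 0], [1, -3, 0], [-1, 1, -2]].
m_A(x) = (x + 2)^2

The characteristic polynomial factors as (x + 2)^3. The minimal polynomial is ∏(x - λ)^{k_λ} where k_λ is the size of the largest Jordan block at λ.

For λ = -2: rank(A + 2I) = 1, and the largest Jordan block has size 2 (the smallest k with rank((A + 2I)^k) = rank((A + 2I)^(k+1))).

So m_A(x) = (x + 2)^2.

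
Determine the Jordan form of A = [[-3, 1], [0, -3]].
The characteristic polynomial is det(xI - A) = (x + 3)^2, so the eigenvalues are -3 (algebraic multiplicity 2).

For λ = -3: rank(A + 3I) = 1, rank((A + 3I)^2) = 0. The eigenspace has dimension 2 - 1 = 1, so there is 1 Jordan block; the rank sequence gives block sizes [2].

Assembling the blocks gives the Jordan form J above.

J = [[-3, 1], [0, -3]]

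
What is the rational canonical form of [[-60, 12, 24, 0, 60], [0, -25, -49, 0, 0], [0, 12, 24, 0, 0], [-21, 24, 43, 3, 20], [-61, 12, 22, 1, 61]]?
The invariant factors of A (the non-unit diagonal entries of the Smith normal form of xI - A over ℚ[x]) are (x - 3)(x + 4), (x - 5)(x - 3)(x + 4), each dividing the next. The characteristic polynomial is their product, (x - 5)(x - 3)^2(x + 4)^2.

The rational canonical form is the block-diagonal matrix of companion matrices C(f_i):
R = [[0, 12, 0, 0, 0], [1, -1, 0, 0, 0], [0, 0, 0, 0, -60], [0, 0, 1, 0, 17], [0, 0, 0, 1, 4]].

R = [[0, 12, 0, 0, 0], [1, -1, 0, 0, 0], [0, 0, 0, 0, -60], [0, 0, 1, 0, 17], [0, 0, 0, 1, 4]]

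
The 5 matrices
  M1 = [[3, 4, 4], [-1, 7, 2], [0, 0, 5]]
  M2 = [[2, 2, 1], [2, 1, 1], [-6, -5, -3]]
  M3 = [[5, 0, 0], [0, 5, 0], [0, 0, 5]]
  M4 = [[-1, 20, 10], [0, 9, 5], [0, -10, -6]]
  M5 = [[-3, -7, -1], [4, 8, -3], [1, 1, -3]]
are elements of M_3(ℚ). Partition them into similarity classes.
Characteristic polynomials: χ_{M1} = (x - 5)^3, χ_{M2} = x^3, χ_{M3} = (x - 5)^3, χ_{M4} = (x - 4)(x + 1)^2, χ_{M5} = (x - 4)(x + 1)^2.

{M1}: invariant factors x - 5, (x - 5)^2.

{M2}: invariant factors x^3.

{M3}: invariant factors x - 5, x - 5, x - 5.

{M4}: invariant factors x + 1, (x - 4)(x + 1).

{M5}: invariant factors (x - 4)(x + 1)^2.

Matrices are similar if and only if their invariant-factor lists agree; the partition into similarity classes is {M1}, {M2}, {M3}, {M4}, {M5}.

5 classes: {M1}, {M2}, {M3}, {M4}, {M5}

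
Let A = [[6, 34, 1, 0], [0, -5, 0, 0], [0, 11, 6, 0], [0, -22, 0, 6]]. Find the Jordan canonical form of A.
J = [[-5, 0, 0, 0], [0, 6, 1, 0], [0, 0, 6, 0], [0, 0, 0, 6]]

The characteristic polynomial is det(xI - A) = (x - 6)^3(x + 5), so the eigenvalues are -5 (algebraic multiplicity 1), 6 (algebraic multiplicity 3).

For λ = -5: algebraic multiplicity 1 gives one 1×1 block.

For λ = 6: rank(A - 6I) = 2, rank((A - 6I)^2) = 1. The eigenspace has dimension 4 - 2 = 2, so there are 2 Jordan blocks; the rank sequence gives block sizes [2, 1].

Assembling the blocks gives the Jordan form J above.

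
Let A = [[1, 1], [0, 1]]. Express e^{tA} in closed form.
A has Jordan form J = [[1, 1], [0, 1]] with A = PJP^{-1}, so e^{tA} = P e^{tJ} P^{-1}.

For a Jordan block J_k(λ), e^{tJ_k(λ)} = e^{λt} · (I + tN + t^2 N^2/2! + ... + t^{k-1} N^{k-1}/(k-1)!) where N is the nilpotent superdiagonal part.

Assembling the blocks and conjugating back gives the entries of e^{tA} as shown above.

e^{tA} = [[e^{t}, t*e^{t}], [0, e^{t}]]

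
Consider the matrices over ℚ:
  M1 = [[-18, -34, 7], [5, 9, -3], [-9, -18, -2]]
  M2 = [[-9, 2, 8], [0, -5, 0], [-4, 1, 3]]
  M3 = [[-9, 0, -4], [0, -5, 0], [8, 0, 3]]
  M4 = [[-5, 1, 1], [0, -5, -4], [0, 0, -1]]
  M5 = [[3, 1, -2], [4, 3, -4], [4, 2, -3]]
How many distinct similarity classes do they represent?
Characteristic polynomials: χ_{M1} = (x + 1)(x + 5)^2, χ_{M2} = (x + 1)(x + 5)^2, χ_{M3} = (x + 1)(x + 5)^2, χ_{M4} = (x + 1)(x + 5)^2, χ_{M5} = (x - 1)^3.

{M1, M2, M4}: invariant factors (x + 1)(x + 5)^2.

{M3}: invariant factors x + 5, (x + 1)(x + 5).

{M5}: invariant factors x - 1, (x - 1)^2.

Matrices are similar if and only if their invariant-factor lists agree; the partition into similarity classes is {M1, M2, M4}, {M3}, {M5}.

3 classes: {M1, M2, M4}, {M3}, {M5}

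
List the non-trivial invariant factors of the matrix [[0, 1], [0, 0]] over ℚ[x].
x^2

The Jordan structure of A has elementary divisors x^2. Arranging the block sizes at each eigenvalue in decreasing order and taking row products gives the invariant factors.

Invariant factors (smallest first, each dividing the next): x^2.

Check: the last factor x^2 is the minimal polynomial, and the product x^2 is the characteristic polynomial.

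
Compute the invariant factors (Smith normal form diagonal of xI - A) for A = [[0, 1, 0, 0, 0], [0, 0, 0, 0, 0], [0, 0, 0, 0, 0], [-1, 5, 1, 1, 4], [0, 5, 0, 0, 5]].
The Jordan structure of A has elementary divisors x^2, x, (x - 1), (x - 5). Arranging the block sizes at each eigenvalue in decreasing order and taking row products gives the invariant factors.

Invariant factors (smallest first, each dividing the next): x, x^2(x - 5)(x - 1).

Check: the last factor x^2(x - 5)(x - 1) is the minimal polynomial, and the product x^3(x - 5)(x - 1) is the characteristic polynomial.

x, x^2(x - 5)(x - 1)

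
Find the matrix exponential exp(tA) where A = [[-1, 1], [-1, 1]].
A has Jordan form J = [[0, 1], [0, 0]] with A = PJP^{-1}, so e^{tA} = P e^{tJ} P^{-1}.

For a Jordan block J_k(λ), e^{tJ_k(λ)} = e^{λt} · (I + tN + t^2 N^2/2! + ... + t^{k-1} N^{k-1}/(k-1)!) where N is the nilpotent superdiagonal part.

Assembling the blocks and conjugating back gives the entries of e^{tA} as shown above.

e^{tA} = [[1 - t, t], [-t, t + 1]]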